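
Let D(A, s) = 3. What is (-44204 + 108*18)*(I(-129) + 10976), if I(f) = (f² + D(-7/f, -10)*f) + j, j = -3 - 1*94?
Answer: -1146640580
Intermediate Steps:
j = -97 (j = -3 - 94 = -97)
I(f) = -97 + f² + 3*f (I(f) = (f² + 3*f) - 97 = -97 + f² + 3*f)
(-44204 + 108*18)*(I(-129) + 10976) = (-44204 + 108*18)*((-97 + (-129)² + 3*(-129)) + 10976) = (-44204 + 1944)*((-97 + 16641 - 387) + 10976) = -42260*(16157 + 10976) = -42260*27133 = -1146640580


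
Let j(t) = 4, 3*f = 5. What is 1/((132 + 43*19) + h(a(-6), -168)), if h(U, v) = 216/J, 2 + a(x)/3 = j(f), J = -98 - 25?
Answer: 41/38837 ≈ 0.0010557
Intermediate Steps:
f = 5/3 (f = (⅓)*5 = 5/3 ≈ 1.6667)
J = -123
a(x) = 6 (a(x) = -6 + 3*4 = -6 + 12 = 6)
h(U, v) = -72/41 (h(U, v) = 216/(-123) = 216*(-1/123) = -72/41)
1/((132 + 43*19) + h(a(-6), -168)) = 1/((132 + 43*19) - 72/41) = 1/((132 + 817) - 72/41) = 1/(949 - 72/41) = 1/(38837/41) = 41/38837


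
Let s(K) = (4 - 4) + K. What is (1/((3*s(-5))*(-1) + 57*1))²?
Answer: 1/5184 ≈ 0.00019290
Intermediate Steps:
s(K) = K (s(K) = 0 + K = K)
(1/((3*s(-5))*(-1) + 57*1))² = (1/((3*(-5))*(-1) + 57*1))² = (1/(-15*(-1) + 57))² = (1/(15 + 57))² = (1/72)² = 1/5184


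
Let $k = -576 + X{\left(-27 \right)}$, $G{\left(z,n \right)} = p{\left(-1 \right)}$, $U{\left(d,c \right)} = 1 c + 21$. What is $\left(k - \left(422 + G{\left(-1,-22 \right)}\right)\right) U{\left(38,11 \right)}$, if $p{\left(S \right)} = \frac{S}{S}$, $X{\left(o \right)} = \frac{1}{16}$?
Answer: $-31966$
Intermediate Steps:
$X{\left(o \right)} = \frac{1}{16}$
$U{\left(d,c \right)} = 21 + c$ ($U{\left(d,c \right)} = c + 21 = 21 + c$)
$p{\left(S \right)} = 1$
$G{\left(z,n \right)} = 1$
$k = - \frac{9215}{16}$ ($k = -576 + \frac{1}{16} = - \frac{9215}{16} \approx -575.94$)
$\left(k - \left(422 + G{\left(-1,-22 \right)}\right)\right) U{\left(38,11 \right)} = \left(- \frac{9215}{16} - 423\right) \left(21 + 11\right) = \left(- \frac{9215}{16} - 423\right) 32 = \left(- \frac{15983}{16}\right) 32 = -31966$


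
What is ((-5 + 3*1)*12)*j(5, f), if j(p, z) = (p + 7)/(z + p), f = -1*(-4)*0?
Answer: -288/5 ≈ -57.600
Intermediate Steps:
f = 0 (f = 4*0 = 0)
j(p, z) = (7 + p)/(p + z)
((-5 + 3*1)*12)*j(5, f) = ((-5 + 3*1)*12)*((7 + 5)/(5 + 0)) = ((-5 + 3)*12)*(12/5) = (-2*12)*((1/5)*12) = -24*12/5 = -288/5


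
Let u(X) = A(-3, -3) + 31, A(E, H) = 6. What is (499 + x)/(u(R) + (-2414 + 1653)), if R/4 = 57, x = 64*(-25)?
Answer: 1101/724 ≈ 1.5207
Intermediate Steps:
x = -1600
R = 228 (R = 4*57 = 228)
u(X) = 37 (u(X) = 6 + 31 = 37)
(499 + x)/(u(R) + (-2414 + 1653)) = (499 - 1600)/(37 + (-2414 + 1653)) = -1101/(37 - 761) = -1101/(-724) = -1101*(-1/724) = 1101/724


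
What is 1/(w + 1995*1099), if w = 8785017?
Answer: 1/10977522 ≈ 9.1095e-8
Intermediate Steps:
1/(w + 1995*1099) = 1/(8785017 + 1995*1099) = 1/(8785017 + 2192505) = 1/10977522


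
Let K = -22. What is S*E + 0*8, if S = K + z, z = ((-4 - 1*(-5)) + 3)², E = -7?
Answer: 42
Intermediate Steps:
z = 16 (z = ((-4 + 5) + 3)² = (1 + 3)² = 4² = 16)
S = -6 (S = -22 + 16 = -6)
S*E + 0*8 = -6*(-7) + 0*8 = 42 + 0 = 42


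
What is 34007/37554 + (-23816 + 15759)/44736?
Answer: 67709143/93334208 ≈ 0.72545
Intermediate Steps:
34007/37554 + (-23816 + 15759)/44736 = 34007*(1/37554) - 8057*1/44736 = 34007/37554 - 8057/44736 = 67709143/93334208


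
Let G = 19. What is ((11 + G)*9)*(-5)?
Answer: -1350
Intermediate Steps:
((11 + G)*9)*(-5) = ((11 + 19)*9)*(-5) = (30*9)*(-5) = 270*(-5) = -1350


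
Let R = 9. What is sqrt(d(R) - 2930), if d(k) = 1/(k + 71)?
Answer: I*sqrt(1171995)/20 ≈ 54.129*I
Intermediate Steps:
d(k) = 1/(71 + k)
sqrt(d(R) - 2930) = sqrt(1/(71 + 9) - 2930) = sqrt(1/80 - 2930) = sqrt(-234399/80) = I*sqrt(1171995)/20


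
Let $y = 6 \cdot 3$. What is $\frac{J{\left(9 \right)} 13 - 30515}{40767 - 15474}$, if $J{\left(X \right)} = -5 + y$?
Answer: $- \frac{30346}{25293} \approx -1.1998$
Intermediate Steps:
$y = 18$
$J{\left(X \right)} = 13$ ($J{\left(X \right)} = -5 + 18 = 13$)
$\frac{J{\left(9 \right)} 13 - 30515}{40767 - 15474} = \frac{13 \cdot 13 - 30515}{40767 - 15474} = \frac{169 - 30515}{25293} = \left(-30346\right) \frac{1}{25293} = - \frac{30346}{25293}$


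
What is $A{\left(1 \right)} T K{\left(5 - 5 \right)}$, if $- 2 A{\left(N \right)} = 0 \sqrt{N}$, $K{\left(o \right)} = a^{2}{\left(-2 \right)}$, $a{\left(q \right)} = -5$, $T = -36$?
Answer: $0$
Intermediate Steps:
$K{\left(o \right)} = 25$ ($K{\left(o \right)} = \left(-5\right)^{2} = 25$)
$A{\left(N \right)} = 0$ ($A{\left(N \right)} = - \frac{0 \sqrt{N}}{2} = \left(- \frac{1}{2}\right) 0 = 0$)
$A{\left(1 \right)} T K{\left(5 - 5 \right)} = 0 \left(-36\right) 25 = 0 \cdot 25 = 0$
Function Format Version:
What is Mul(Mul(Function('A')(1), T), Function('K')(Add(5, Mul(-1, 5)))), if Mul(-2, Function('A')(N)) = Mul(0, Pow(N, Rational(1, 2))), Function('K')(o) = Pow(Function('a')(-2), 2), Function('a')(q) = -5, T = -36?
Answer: 0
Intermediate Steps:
Function('K')(o) = 25 (Function('K')(o) = Pow(-5, 2) = 25)
Function('A')(N) = 0 (Function('A')(N) = Mul(Rational(-1, 2), Mul(0, Pow(N, Rational(1, 2)))) = Mul(Rational(-1, 2), 0) = 0)
Mul(Mul(Function('A')(1), T), Function('K')(Add(5, Mul(-1, 5)))) = Mul(Mul(0, -36), 25) = Mul(0, 25) = 0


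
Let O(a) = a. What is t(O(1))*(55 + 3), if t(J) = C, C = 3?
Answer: 174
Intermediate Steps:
t(J) = 3
t(O(1))*(55 + 3) = 3*(55 + 3) = 3*58 = 174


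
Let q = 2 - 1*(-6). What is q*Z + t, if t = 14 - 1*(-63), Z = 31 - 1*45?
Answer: -35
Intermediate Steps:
Z = -14 (Z = 31 - 45 = -14)
q = 8 (q = 2 + 6 = 8)
t = 77 (t = 14 + 63 = 77)
q*Z + t = 8*(-14) + 77 = -112 + 77 = -35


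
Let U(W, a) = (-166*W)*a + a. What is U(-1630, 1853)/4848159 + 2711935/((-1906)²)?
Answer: 1834603157045413/17612566548924 ≈ 104.16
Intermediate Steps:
U(W, a) = a - 166*W*a (U(W, a) = -166*W*a + a = a - 166*W*a)
U(-1630, 1853)/4848159 + 2711935/((-1906)²) = (1853*(1 - 166*(-1630)))/4848159 + 2711935/((-1906)²) = (1853*(1 + 270580))*(1/4848159) + 2711935/3632836 = (1853*270581)*(1/4848159) + 2711935*(1/3632836) = 501386593*(1/4848159) + 2711935/3632836 = 501386593/4848159 + 2711935/3632836 = 1834603157045413/17612566548924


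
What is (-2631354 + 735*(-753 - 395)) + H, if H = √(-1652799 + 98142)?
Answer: -3475134 + I*√1554657 ≈ -3.4751e+6 + 1246.9*I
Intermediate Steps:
H = I*√1554657 (H = √(-1554657) = I*√1554657 ≈ 1246.9*I)
(-2631354 + 735*(-753 - 395)) + H = (-2631354 + 735*(-753 - 395)) + I*√1554657 = (-2631354 + 735*(-1148)) + I*√1554657 = (-2631354 - 843780) + I*√1554657 = -3475134 + I*√1554657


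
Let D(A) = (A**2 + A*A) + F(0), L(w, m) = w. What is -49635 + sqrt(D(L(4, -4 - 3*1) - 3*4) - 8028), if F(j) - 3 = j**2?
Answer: -49635 + I*sqrt(7897) ≈ -49635.0 + 88.865*I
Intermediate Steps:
F(j) = 3 + j**2
D(A) = 3 + 2*A**2 (D(A) = (A**2 + A*A) + (3 + 0**2) = (A**2 + A**2) + (3 + 0) = 2*A**2 + 3 = 3 + 2*A**2)
-49635 + sqrt(D(L(4, -4 - 3*1) - 3*4) - 8028) = -49635 + sqrt((3 + 2*(4 - 3*4)**2) - 8028) = -49635 + sqrt((3 + 2*(4 - 12)**2) - 8028) = -49635 + sqrt((3 + 2*(-8)**2) - 8028) = -49635 + sqrt((3 + 2*64) - 8028) = -49635 + sqrt((3 + 128) - 8028) = -49635 + sqrt(131 - 8028) = -49635 + sqrt(-7897) = -49635 + I*sqrt(7897)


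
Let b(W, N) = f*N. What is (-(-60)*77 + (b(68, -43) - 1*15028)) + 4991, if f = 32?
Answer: -6793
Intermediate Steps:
b(W, N) = 32*N
(-(-60)*77 + (b(68, -43) - 1*15028)) + 4991 = (-(-60)*77 + (32*(-43) - 1*15028)) + 4991 = (-12*(-385) + (-1376 - 15028)) + 4991 = (4620 - 16404) + 4991 = -11784 + 4991 = -6793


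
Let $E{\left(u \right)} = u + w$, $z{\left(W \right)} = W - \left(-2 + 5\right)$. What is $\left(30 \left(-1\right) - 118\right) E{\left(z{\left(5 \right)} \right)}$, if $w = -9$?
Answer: $1036$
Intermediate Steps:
$z{\left(W \right)} = -3 + W$ ($z{\left(W \right)} = W - 3 = -3 + W$)
$E{\left(u \right)} = -9 + u$ ($E{\left(u \right)} = u - 9 = -9 + u$)
$\left(30 \left(-1\right) - 118\right) E{\left(z{\left(5 \right)} \right)} = \left(30 \left(-1\right) - 118\right) \left(-9 + \left(-3 + 5\right)\right) = \left(-30 - 118\right) \left(-9 + 2\right) = \left(-148\right) \left(-7\right) = 1036$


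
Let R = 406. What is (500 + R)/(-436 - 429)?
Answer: -906/865 ≈ -1.0474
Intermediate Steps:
(500 + R)/(-436 - 429) = (500 + 406)/(-436 - 429) = 906/(-865) = 906*(-1/865) = -906/865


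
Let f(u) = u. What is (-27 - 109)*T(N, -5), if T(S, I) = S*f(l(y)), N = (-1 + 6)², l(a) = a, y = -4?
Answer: 13600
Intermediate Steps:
N = 25 (N = 5² = 25)
T(S, I) = -4*S (T(S, I) = S*(-4) = -4*S)
(-27 - 109)*T(N, -5) = (-27 - 109)*(-4*25) = -136*(-100) = 13600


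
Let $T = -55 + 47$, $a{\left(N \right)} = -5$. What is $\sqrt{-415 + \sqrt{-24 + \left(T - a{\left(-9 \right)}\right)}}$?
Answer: $\sqrt{-415 + 3 i \sqrt{3}} \approx 0.1275 + 20.372 i$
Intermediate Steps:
$T = -8$
$\sqrt{-415 + \sqrt{-24 + \left(T - a{\left(-9 \right)}\right)}} = \sqrt{-415 + \sqrt{-24 - 3}} = \sqrt{-415 + \sqrt{-27}} = \sqrt{-415 + 3 i \sqrt{3}}$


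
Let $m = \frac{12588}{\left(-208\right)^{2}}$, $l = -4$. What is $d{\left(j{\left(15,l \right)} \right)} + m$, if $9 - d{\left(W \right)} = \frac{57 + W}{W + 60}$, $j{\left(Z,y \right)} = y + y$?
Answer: $\frac{90299}{10816} \approx 8.3486$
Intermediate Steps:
$j{\left(Z,y \right)} = 2 y$
$m = \frac{3147}{10816}$ ($m = \frac{12588}{43264} = 12588 \cdot \frac{1}{43264} = \frac{3147}{10816} \approx 0.29096$)
$d{\left(W \right)} = 9 - \frac{57 + W}{60 + W}$ ($d{\left(W \right)} = 9 - \frac{57 + W}{W + 60} = 9 - \frac{57 + W}{60 + W}$)
$d{\left(j{\left(15,l \right)} \right)} + m = \frac{483 + 8 \cdot 2 \left(-4\right)}{60 + 2 \left(-4\right)} + \frac{3147}{10816} = \frac{483 + 8 \left(-8\right)}{60 - 8} + \frac{3147}{10816} = \frac{483 - 64}{52} + \frac{3147}{10816} = \frac{1}{52} \cdot 419 + \frac{3147}{10816} = \frac{419}{52} + \frac{3147}{10816} = \frac{90299}{10816}$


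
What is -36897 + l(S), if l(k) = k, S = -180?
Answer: -37077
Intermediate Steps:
-36897 + l(S) = -36897 - 180 = -37077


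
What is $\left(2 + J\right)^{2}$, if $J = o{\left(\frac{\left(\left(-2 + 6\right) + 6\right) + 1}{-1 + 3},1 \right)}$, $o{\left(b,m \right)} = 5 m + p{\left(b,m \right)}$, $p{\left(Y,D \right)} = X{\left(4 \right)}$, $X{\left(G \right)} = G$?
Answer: $121$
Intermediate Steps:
$p{\left(Y,D \right)} = 4$
$o{\left(b,m \right)} = 4 + 5 m$ ($o{\left(b,m \right)} = 5 m + 4 = 4 + 5 m$)
$J = 9$ ($J = 4 + 5 \cdot 1 = 4 + 5 = 9$)
$\left(2 + J\right)^{2} = \left(2 + 9\right)^{2} = 11^{2} = 121$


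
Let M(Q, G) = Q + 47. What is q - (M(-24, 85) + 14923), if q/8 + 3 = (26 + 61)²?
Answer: 45582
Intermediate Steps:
q = 60528 (q = -24 + 8*(26 + 61)² = -24 + 8*87² = -24 + 8*7569 = -24 + 60552 = 60528)
M(Q, G) = 47 + Q
q - (M(-24, 85) + 14923) = 60528 - ((47 - 24) + 14923) = 60528 - (23 + 14923) = 60528 - 1*14946 = 60528 - 14946 = 45582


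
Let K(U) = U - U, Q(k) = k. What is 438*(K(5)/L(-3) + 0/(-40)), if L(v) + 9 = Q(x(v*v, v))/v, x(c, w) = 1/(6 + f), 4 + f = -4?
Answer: 0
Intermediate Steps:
f = -8 (f = -4 - 4 = -8)
x(c, w) = -½ (x(c, w) = 1/(6 - 8) = 1/(-2) = -½)
K(U) = 0
L(v) = -9 - 1/(2*v)
438*(K(5)/L(-3) + 0/(-40)) = 438*(0/(-9 - ½/(-3)) + 0/(-40)) = 438*(0/(-9 - ½*(-⅓)) + 0*(-1/40)) = 438*(0/(-9 + ⅙) + 0) = 438*(0/(-53/6) + 0) = 438*(0*(-6/53) + 0) = 438*(0 + 0) = 438*0 = 0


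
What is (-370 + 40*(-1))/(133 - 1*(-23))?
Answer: -205/78 ≈ -2.6282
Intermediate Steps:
(-370 + 40*(-1))/(133 - 1*(-23)) = (-370 - 40)/(133 + 23) = -410/156 = -410*1/156 = -205/78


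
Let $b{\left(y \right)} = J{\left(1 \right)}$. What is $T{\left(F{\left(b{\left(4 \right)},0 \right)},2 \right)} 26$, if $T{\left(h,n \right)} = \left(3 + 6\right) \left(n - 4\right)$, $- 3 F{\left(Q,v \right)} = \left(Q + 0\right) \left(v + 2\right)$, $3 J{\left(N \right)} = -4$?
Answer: $-468$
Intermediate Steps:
$J{\left(N \right)} = - \frac{4}{3}$ ($J{\left(N \right)} = \frac{1}{3} \left(-4\right) = - \frac{4}{3}$)
$b{\left(y \right)} = - \frac{4}{3}$
$F{\left(Q,v \right)} = - \frac{Q \left(2 + v\right)}{3}$ ($F{\left(Q,v \right)} = - \frac{\left(Q + 0\right) \left(v + 2\right)}{3} = - \frac{Q \left(2 + v\right)}{3}$)
$T{\left(h,n \right)} = -36 + 9 n$ ($T{\left(h,n \right)} = 9 \left(-4 + n\right) = -36 + 9 n$)
$T{\left(F{\left(b{\left(4 \right)},0 \right)},2 \right)} 26 = \left(-36 + 9 \cdot 2\right) 26 = \left(-36 + 18\right) 26 = \left(-18\right) 26 = -468$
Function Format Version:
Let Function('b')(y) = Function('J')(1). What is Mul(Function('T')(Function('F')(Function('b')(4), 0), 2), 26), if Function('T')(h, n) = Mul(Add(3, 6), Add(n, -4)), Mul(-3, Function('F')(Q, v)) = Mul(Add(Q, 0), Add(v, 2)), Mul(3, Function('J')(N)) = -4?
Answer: -468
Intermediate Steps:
Function('J')(N) = Rational(-4, 3) (Function('J')(N) = Mul(Rational(1, 3), -4) = Rational(-4, 3))
Function('b')(y) = Rational(-4, 3)
Function('F')(Q, v) = Mul(Rational(-1, 3), Q, Add(2, v)) (Function('F')(Q, v) = Mul(Rational(-1, 3), Mul(Add(Q, 0), Add(v, 2))) = Mul(Rational(-1, 3), Mul(Q, Add(2, v))) = Mul(Rational(-1, 3), Q, Add(2, v)))
Function('T')(h, n) = Add(-36, Mul(9, n)) (Function('T')(h, n) = Mul(9, Add(-4, n)) = Add(-36, Mul(9, n)))
Mul(Function('T')(Function('F')(Function('b')(4), 0), 2), 26) = Mul(Add(-36, Mul(9, 2)), 26) = Mul(Add(-36, 18), 26) = Mul(-18, 26) = -468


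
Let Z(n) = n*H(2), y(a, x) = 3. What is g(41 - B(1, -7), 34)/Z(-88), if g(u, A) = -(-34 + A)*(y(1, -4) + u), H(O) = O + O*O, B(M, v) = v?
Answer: 0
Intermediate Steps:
H(O) = O + O²
Z(n) = 6*n (Z(n) = n*(2*(1 + 2)) = n*(2*3) = n*6 = 6*n)
g(u, A) = -(-34 + A)*(3 + u)
g(41 - B(1, -7), 34)/Z(-88) = (102 - 3*34 + 34*(41 - 1*(-7)) - 1*34*(41 - 1*(-7)))/((6*(-88))) = (102 - 102 + 34*(41 + 7) - 1*34*(41 + 7))/(-528) = (102 - 102 + 34*48 - 1*34*48)*(-1/528) = (102 - 102 + 1632 - 1632)*(-1/528) = 0*(-1/528) = 0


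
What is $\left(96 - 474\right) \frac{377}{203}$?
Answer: $-702$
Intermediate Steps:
$\left(96 - 474\right) \frac{377}{203} = - 378 \cdot 377 \cdot \frac{1}{203} = \left(-378\right) \frac{13}{7} = -702$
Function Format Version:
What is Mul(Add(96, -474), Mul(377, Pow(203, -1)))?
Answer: -702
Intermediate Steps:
Mul(Add(96, -474), Mul(377, Pow(203, -1))) = Mul(-378, Mul(377, Rational(1, 203))) = Mul(-378, Rational(13, 7)) = -702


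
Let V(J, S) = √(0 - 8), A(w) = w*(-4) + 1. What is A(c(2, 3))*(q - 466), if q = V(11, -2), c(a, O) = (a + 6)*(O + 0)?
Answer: 44270 - 190*I*√2 ≈ 44270.0 - 268.7*I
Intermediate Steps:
c(a, O) = O*(6 + a) (c(a, O) = (6 + a)*O = O*(6 + a))
A(w) = 1 - 4*w (A(w) = -4*w + 1 = 1 - 4*w)
V(J, S) = 2*I*√2 (V(J, S) = √(-8) = 2*I*√2)
q = 2*I*√2 ≈ 2.8284*I
A(c(2, 3))*(q - 466) = (1 - 12*(6 + 2))*(2*I*√2 - 466) = (1 - 12*8)*(-466 + 2*I*√2) = (1 - 4*24)*(-466 + 2*I*√2) = (1 - 96)*(-466 + 2*I*√2) = -95*(-466 + 2*I*√2) = 44270 - 190*I*√2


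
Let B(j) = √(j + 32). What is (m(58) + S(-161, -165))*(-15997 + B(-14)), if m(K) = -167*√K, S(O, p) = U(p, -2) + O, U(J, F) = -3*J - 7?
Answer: -(327 - 167*√58)*(15997 - 3*√2) ≈ 1.5110e+7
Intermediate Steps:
U(J, F) = -7 - 3*J
B(j) = √(32 + j)
S(O, p) = -7 + O - 3*p (S(O, p) = (-7 - 3*p) + O = -7 + O - 3*p)
(m(58) + S(-161, -165))*(-15997 + B(-14)) = (-167*√58 + (-7 - 161 - 3*(-165)))*(-15997 + √(32 - 14)) = (-167*√58 + (-7 - 161 + 495))*(-15997 + √18) = (-167*√58 + 327)*(-15997 + 3*√2) = (327 - 167*√58)*(-15997 + 3*√2) = (-15997 + 3*√2)*(327 - 167*√58)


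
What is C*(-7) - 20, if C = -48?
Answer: 316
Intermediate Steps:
C*(-7) - 20 = -48*(-7) - 20 = 336 - 20 = 316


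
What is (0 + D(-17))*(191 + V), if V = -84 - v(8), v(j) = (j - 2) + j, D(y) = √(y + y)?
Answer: 93*I*√34 ≈ 542.28*I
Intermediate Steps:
D(y) = √2*√y (D(y) = √(2*y) = √2*√y)
v(j) = -2 + 2*j (v(j) = (-2 + j) + j = -2 + 2*j)
V = -98 (V = -84 - (-2 + 2*8) = -84 - (-2 + 16) = -84 - 1*14 = -84 - 14 = -98)
(0 + D(-17))*(191 + V) = (0 + √2*√(-17))*(191 - 98) = (0 + √2*(I*√17))*93 = (0 + I*√34)*93 = (I*√34)*93 = 93*I*√34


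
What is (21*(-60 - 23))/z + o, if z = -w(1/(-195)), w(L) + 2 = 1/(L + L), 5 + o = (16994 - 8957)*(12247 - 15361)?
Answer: -4980420863/199 ≈ -2.5027e+7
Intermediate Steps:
o = -25027223 (o = -5 + (16994 - 8957)*(12247 - 15361) = -5 + 8037*(-3114) = -5 - 25027218 = -25027223)
w(L) = -2 + 1/(2*L) (w(L) = -2 + 1/(L + L) = -2 + 1/(2*L))
z = 199/2 (z = -(-2 + 1/(2*(1/(-195)))) = -(-2 + 1/(2*(-1/195))) = -(-2 + (1/2)*(-195)) = -(-2 - 195/2) = -1*(-199/2) = 199/2 ≈ 99.500)
(21*(-60 - 23))/z + o = (21*(-60 - 23))/(199/2) - 25027223 = (21*(-83))*(2/199) - 25027223 = -1743*2/199 - 25027223 = -3486/199 - 25027223 = -4980420863/199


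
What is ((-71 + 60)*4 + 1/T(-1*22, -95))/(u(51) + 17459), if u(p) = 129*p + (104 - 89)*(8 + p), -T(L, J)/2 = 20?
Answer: -1761/996920 ≈ -0.0017664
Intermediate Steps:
T(L, J) = -40 (T(L, J) = -2*20 = -40)
u(p) = 120 + 144*p (u(p) = 129*p + 15*(8 + p) = 129*p + (120 + 15*p) = 120 + 144*p)
((-71 + 60)*4 + 1/T(-1*22, -95))/(u(51) + 17459) = ((-71 + 60)*4 + 1/(-40))/((120 + 144*51) + 17459) = (-11*4 - 1/40)/((120 + 7344) + 17459) = (-44 - 1/40)/(7464 + 17459) = -1761/40/24923 = -1761/40*1/24923 = -1761/996920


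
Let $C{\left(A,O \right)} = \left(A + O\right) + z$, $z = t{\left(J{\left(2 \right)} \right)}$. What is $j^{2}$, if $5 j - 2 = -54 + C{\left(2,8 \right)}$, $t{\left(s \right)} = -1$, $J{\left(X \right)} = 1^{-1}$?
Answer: $\frac{1849}{25} \approx 73.96$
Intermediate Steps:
$J{\left(X \right)} = 1$
$z = -1$
$C{\left(A,O \right)} = -1 + A + O$ ($C{\left(A,O \right)} = \left(A + O\right) - 1 = -1 + A + O$)
$j = - \frac{43}{5}$ ($j = \frac{2}{5} + \frac{-54 + \left(-1 + 2 + 8\right)}{5} = \frac{2}{5} + \frac{-54 + 9}{5} = \frac{2}{5} + \frac{1}{5} \left(-45\right) = \frac{2}{5} - 9 = - \frac{43}{5} \approx -8.6$)
$j^{2} = \left(- \frac{43}{5}\right)^{2} = \frac{1849}{25}$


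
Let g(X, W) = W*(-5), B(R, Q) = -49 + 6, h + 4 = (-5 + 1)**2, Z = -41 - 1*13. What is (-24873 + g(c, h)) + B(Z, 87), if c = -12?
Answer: -24976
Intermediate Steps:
Z = -54 (Z = -41 - 13 = -54)
h = 12 (h = -4 + (-5 + 1)**2 = -4 + (-4)**2 = -4 + 16 = 12)
B(R, Q) = -43
g(X, W) = -5*W
(-24873 + g(c, h)) + B(Z, 87) = (-24873 - 5*12) - 43 = (-24873 - 60) - 43 = -24933 - 43 = -24976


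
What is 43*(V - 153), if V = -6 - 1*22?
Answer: -7783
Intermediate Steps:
V = -28 (V = -6 - 22 = -28)
43*(V - 153) = 43*(-28 - 153) = 43*(-181) = -7783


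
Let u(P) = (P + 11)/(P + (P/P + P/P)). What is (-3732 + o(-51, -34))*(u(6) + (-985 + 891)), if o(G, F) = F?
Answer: 1384005/4 ≈ 3.4600e+5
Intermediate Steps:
u(P) = (11 + P)/(2 + P) (u(P) = (11 + P)/(P + (1 + 1)) = (11 + P)/(P + 2) = (11 + P)/(2 + P))
(-3732 + o(-51, -34))*(u(6) + (-985 + 891)) = (-3732 - 34)*((11 + 6)/(2 + 6) + (-985 + 891)) = -3766*(17/8 - 94) = -3766*(-735/8) = 1384005/4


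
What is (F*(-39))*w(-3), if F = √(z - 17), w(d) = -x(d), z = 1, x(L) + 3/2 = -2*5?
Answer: -1794*I ≈ -1794.0*I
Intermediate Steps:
x(L) = -23/2 (x(L) = -3/2 - 2*5 = -3/2 - 10 = -23/2)
w(d) = 23/2 (w(d) = -1*(-23/2) = 23/2)
F = 4*I (F = √(1 - 17) = √(-16) = 4*I ≈ 4.0*I)
(F*(-39))*w(-3) = ((4*I)*(-39))*(23/2) = -156*I*(23/2) = -1794*I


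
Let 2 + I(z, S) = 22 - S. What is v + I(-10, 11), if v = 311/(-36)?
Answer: 13/36 ≈ 0.36111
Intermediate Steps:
I(z, S) = 20 - S (I(z, S) = -2 + (22 - S) = 20 - S)
v = -311/36 (v = 311*(-1/36) = -311/36 ≈ -8.6389)
v + I(-10, 11) = -311/36 + (20 - 1*11) = -311/36 + (20 - 11) = -311/36 + 9 = 13/36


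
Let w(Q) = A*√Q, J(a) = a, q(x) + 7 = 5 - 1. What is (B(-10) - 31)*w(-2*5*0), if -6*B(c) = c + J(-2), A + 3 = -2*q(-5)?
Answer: 0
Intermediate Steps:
q(x) = -3 (q(x) = -7 + (5 - 1) = -7 + 4 = -3)
A = 3 (A = -3 - 2*(-3) = -3 + 6 = 3)
w(Q) = 3*√Q
B(c) = ⅓ - c/6 (B(c) = -(c - 2)/6 = -(-2 + c)/6 = ⅓ - c/6)
(B(-10) - 31)*w(-2*5*0) = ((⅓ - ⅙*(-10)) - 31)*(3*√(-2*5*0)) = ((⅓ + 5/3) - 31)*(3*√(-10*0)) = (2 - 31)*(3*√0) = -87*0 = -29*0 = 0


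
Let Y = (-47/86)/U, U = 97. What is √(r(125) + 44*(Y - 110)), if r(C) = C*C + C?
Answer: 24*√329513171/4171 ≈ 104.45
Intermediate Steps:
Y = -47/8342 (Y = -47/86/97 = -47*1/86*(1/97) = -47/86*1/97 = -47/8342 ≈ -0.0056341)
r(C) = C + C² (r(C) = C² + C = C + C²)
√(r(125) + 44*(Y - 110)) = √(125*(1 + 125) + 44*(-47/8342 - 110)) = √(125*126 + 44*(-917667/8342)) = √(15750 - 20188674/4171) = √(45504576/4171) = 24*√329513171/4171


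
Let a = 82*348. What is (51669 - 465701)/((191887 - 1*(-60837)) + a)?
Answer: -103508/70315 ≈ -1.4721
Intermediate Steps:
a = 28536
(51669 - 465701)/((191887 - 1*(-60837)) + a) = (51669 - 465701)/((191887 - 1*(-60837)) + 28536) = -414032/((191887 + 60837) + 28536) = -414032/(252724 + 28536) = -414032/281260 = -414032*1/281260 = -103508/70315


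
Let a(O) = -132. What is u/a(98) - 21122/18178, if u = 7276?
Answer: -16881404/299937 ≈ -56.283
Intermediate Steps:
u/a(98) - 21122/18178 = 7276/(-132) - 21122/18178 = 7276*(-1/132) - 21122*1/18178 = -1819/33 - 10561/9089 = -16881404/299937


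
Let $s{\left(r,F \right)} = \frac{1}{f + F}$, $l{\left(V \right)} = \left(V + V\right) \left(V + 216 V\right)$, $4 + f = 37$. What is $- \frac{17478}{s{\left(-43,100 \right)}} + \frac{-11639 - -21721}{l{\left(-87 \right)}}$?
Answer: $- \frac{3818050026461}{1642473} \approx -2.3246 \cdot 10^{6}$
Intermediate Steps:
$f = 33$ ($f = -4 + 37 = 33$)
$l{\left(V \right)} = 434 V^{2}$ ($l{\left(V \right)} = 2 V 217 V = 434 V^{2}$)
$s{\left(r,F \right)} = \frac{1}{33 + F}$
$- \frac{17478}{s{\left(-43,100 \right)}} + \frac{-11639 - -21721}{l{\left(-87 \right)}} = - \frac{17478}{\frac{1}{33 + 100}} + \frac{-11639 - -21721}{434 \left(-87\right)^{2}} = - \frac{17478}{\frac{1}{133}} + \frac{-11639 + 21721}{434 \cdot 7569} = - 17478 \frac{1}{\frac{1}{133}} + \frac{10082}{3284946} = \left(-17478\right) 133 + 10082 \cdot \frac{1}{3284946} = -2324574 + \frac{5041}{1642473} = - \frac{3818050026461}{1642473}$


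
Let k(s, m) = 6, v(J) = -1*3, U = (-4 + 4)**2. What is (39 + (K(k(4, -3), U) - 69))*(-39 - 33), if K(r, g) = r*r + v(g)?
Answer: -216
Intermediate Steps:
U = 0 (U = 0**2 = 0)
v(J) = -3
K(r, g) = -3 + r**2 (K(r, g) = r*r - 3 = r**2 - 3 = -3 + r**2)
(39 + (K(k(4, -3), U) - 69))*(-39 - 33) = (39 + ((-3 + 6**2) - 69))*(-39 - 33) = (39 + ((-3 + 36) - 69))*(-72) = (39 + (33 - 69))*(-72) = (39 - 36)*(-72) = 3*(-72) = -216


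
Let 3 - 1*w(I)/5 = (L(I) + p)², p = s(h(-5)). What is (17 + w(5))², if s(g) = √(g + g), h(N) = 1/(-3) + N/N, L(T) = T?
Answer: 119401/9 + 59800*√3/9 ≈ 24775.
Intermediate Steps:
h(N) = ⅔ (h(N) = 1*(-⅓) + 1 = -⅓ + 1 = ⅔)
s(g) = √2*√g (s(g) = √(2*g) = √2*√g)
p = 2*√3/3 (p = √2*√(⅔) = √2*(√6/3) = 2*√3/3 ≈ 1.1547)
w(I) = 15 - 5*(I + 2*√3/3)²
(17 + w(5))² = (17 + (15 - 5*(2*√3 + 3*5)²/9))² = (17 + (15 - 5*(2*√3 + 15)²/9))² = (17 + (15 - 5*(15 + 2*√3)²/9))² = (32 - 5*(15 + 2*√3)²/9)²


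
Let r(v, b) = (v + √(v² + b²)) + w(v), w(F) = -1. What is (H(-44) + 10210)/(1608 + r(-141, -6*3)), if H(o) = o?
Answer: 14903356/2128951 - 30498*√2245/2128951 ≈ 6.3216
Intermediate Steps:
r(v, b) = -1 + v + √(b² + v²) (r(v, b) = (v + √(v² + b²)) - 1 = (v + √(b² + v²)) - 1 = -1 + v + √(b² + v²))
(H(-44) + 10210)/(1608 + r(-141, -6*3)) = (-44 + 10210)/(1608 + (-1 - 141 + √((-6*3)² + (-141)²))) = 10166/(1608 + (-1 - 141 + √((-18)² + 19881))) = 10166/(1608 + (-1 - 141 + √(324 + 19881))) = 10166/(1608 + (-1 - 141 + √20205)) = 10166/(1608 + (-1 - 141 + 3*√2245)) = 10166/(1608 + (-142 + 3*√2245)) = 10166/(1466 + 3*√2245)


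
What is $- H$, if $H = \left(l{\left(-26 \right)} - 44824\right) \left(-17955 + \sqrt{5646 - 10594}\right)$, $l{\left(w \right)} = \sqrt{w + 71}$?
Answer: $-804814920 + 53865 \sqrt{5} - 6 i \sqrt{6185} + 89648 i \sqrt{1237} \approx -8.0469 \cdot 10^{8} + 3.1525 \cdot 10^{6} i$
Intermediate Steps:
$l{\left(w \right)} = \sqrt{71 + w}$
$H = \left(-44824 + 3 \sqrt{5}\right) \left(-17955 + 2 i \sqrt{1237}\right)$ ($H = \left(\sqrt{71 - 26} - 44824\right) \left(-17955 + \sqrt{5646 - 10594}\right) = \left(\sqrt{45} - 44824\right) \left(-17955 + \sqrt{-4948}\right) = \left(3 \sqrt{5} - 44824\right) \left(-17955 + 2 i \sqrt{1237}\right) = \left(-44824 + 3 \sqrt{5}\right) \left(-17955 + 2 i \sqrt{1237}\right) \approx 8.0469 \cdot 10^{8} - 3.1525 \cdot 10^{6} i$)
$- H = - (804814920 - 53865 \sqrt{5} - 89648 i \sqrt{1237} + 6 i \sqrt{6185}) = -804814920 + 53865 \sqrt{5} - 6 i \sqrt{6185} + 89648 i \sqrt{1237}$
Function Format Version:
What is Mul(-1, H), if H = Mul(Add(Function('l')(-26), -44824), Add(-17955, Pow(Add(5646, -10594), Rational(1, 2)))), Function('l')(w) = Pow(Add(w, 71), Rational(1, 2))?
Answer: Add(-804814920, Mul(53865, Pow(5, Rational(1, 2))), Mul(-6, I, Pow(6185, Rational(1, 2))), Mul(89648, I, Pow(1237, Rational(1, 2)))) ≈ Add(-8.0469e+8, Mul(3.1525e+6, I))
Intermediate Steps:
Function('l')(w) = Pow(Add(71, w), Rational(1, 2))
H = Mul(Add(-44824, Mul(3, Pow(5, Rational(1, 2)))), Add(-17955, Mul(2, I, Pow(1237, Rational(1, 2))))) (H = Mul(Add(Pow(Add(71, -26), Rational(1, 2)), -44824), Add(-17955, Pow(Add(5646, -10594), Rational(1, 2)))) = Mul(Add(Pow(45, Rational(1, 2)), -44824), Add(-17955, Pow(-4948, Rational(1, 2)))) = Mul(Add(Mul(3, Pow(5, Rational(1, 2))), -44824), Add(-17955, Mul(2, I, Pow(1237, Rational(1, 2))))) = Mul(Add(-44824, Mul(3, Pow(5, Rational(1, 2)))), Add(-17955, Mul(2, I, Pow(1237, Rational(1, 2))))) ≈ Add(8.0469e+8, Mul(-3.1525e+6, I)))
Mul(-1, H) = Mul(-1, Add(804814920, Mul(-53865, Pow(5, Rational(1, 2))), Mul(-89648, I, Pow(1237, Rational(1, 2))), Mul(6, I, Pow(6185, Rational(1, 2))))) = Add(-804814920, Mul(53865, Pow(5, Rational(1, 2))), Mul(-6, I, Pow(6185, Rational(1, 2))), Mul(89648, I, Pow(1237, Rational(1, 2))))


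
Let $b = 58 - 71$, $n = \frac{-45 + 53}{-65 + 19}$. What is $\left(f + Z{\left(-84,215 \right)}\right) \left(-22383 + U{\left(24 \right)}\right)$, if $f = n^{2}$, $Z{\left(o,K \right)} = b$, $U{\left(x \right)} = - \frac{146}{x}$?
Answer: $\frac{614446003}{2116} \approx 2.9038 \cdot 10^{5}$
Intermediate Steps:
$n = - \frac{4}{23}$ ($n = \frac{8}{-46} = 8 \left(- \frac{1}{46}\right) = - \frac{4}{23} \approx -0.17391$)
$b = -13$ ($b = 58 - 71 = -13$)
$Z{\left(o,K \right)} = -13$
$f = \frac{16}{529}$ ($f = \left(- \frac{4}{23}\right)^{2} = \frac{16}{529} \approx 0.030246$)
$\left(f + Z{\left(-84,215 \right)}\right) \left(-22383 + U{\left(24 \right)}\right) = \left(\frac{16}{529} - 13\right) \left(-22383 - \frac{146}{24}\right) = - \frac{6861 \left(-22383 - \frac{73}{12}\right)}{529} = \left(- \frac{6861}{529}\right) \left(- \frac{268669}{12}\right) = \frac{614446003}{2116}$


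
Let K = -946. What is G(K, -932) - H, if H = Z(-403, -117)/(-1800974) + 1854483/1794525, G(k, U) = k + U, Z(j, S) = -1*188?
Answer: -1012139169653407/538648811225 ≈ -1879.0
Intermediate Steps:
Z(j, S) = -188
G(k, U) = U + k
H = 556702172857/538648811225 (H = -188/(-1800974) + 1854483/1794525 = -188*(-1/1800974) + 1854483*(1/1794525) = 94/900487 + 618161/598175 = 556702172857/538648811225 ≈ 1.0335)
G(K, -932) - H = (-932 - 946) - 1*556702172857/538648811225 = -1878 - 556702172857/538648811225 = -1012139169653407/538648811225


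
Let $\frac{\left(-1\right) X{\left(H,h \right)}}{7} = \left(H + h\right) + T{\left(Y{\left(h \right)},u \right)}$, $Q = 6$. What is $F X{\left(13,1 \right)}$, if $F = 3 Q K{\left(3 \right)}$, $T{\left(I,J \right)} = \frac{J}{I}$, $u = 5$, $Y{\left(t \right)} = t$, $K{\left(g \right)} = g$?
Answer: $-7182$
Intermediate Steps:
$X{\left(H,h \right)} = - \frac{35}{h} - 7 H - 7 h$ ($X{\left(H,h \right)} = - 7 \left(\left(H + h\right) + \frac{5}{h}\right) = - 7 \left(H + h + \frac{5}{h}\right) = - \frac{35}{h} - 7 H - 7 h$)
$F = 54$ ($F = 3 \cdot 6 \cdot 3 = 18 \cdot 3 = 54$)
$F X{\left(13,1 \right)} = 54 \frac{7 \left(-5 + 1 \left(\left(-1\right) 13 - 1\right)\right)}{1} = 54 \cdot 7 \cdot 1 \left(-5 + 1 \left(-13 - 1\right)\right) = 54 \cdot 7 \cdot 1 \left(-5 + 1 \left(-14\right)\right) = 54 \cdot 7 \cdot 1 \left(-5 - 14\right) = 54 \cdot 7 \cdot 1 \left(-19\right) = 54 \left(-133\right) = -7182$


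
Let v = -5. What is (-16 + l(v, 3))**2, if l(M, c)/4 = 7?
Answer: 144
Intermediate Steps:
l(M, c) = 28 (l(M, c) = 4*7 = 28)
(-16 + l(v, 3))**2 = (-16 + 28)**2 = 12**2 = 144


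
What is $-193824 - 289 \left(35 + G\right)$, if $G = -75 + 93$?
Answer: $-209141$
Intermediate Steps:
$G = 18$
$-193824 - 289 \left(35 + G\right) = -193824 - 289 \left(35 + 18\right) = -193824 - 289 \cdot 53 = -193824 - 15317 = -209141$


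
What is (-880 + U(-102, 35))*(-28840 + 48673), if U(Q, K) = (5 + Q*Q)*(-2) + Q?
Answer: -432359400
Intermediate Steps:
U(Q, K) = -10 + Q - 2*Q**2 (U(Q, K) = (5 + Q**2)*(-2) + Q = (-10 - 2*Q**2) + Q = -10 + Q - 2*Q**2)
(-880 + U(-102, 35))*(-28840 + 48673) = (-880 + (-10 - 102 - 2*(-102)**2))*(-28840 + 48673) = (-880 + (-10 - 102 - 2*10404))*19833 = (-880 + (-10 - 102 - 20808))*19833 = (-880 - 20920)*19833 = -21800*19833 = -432359400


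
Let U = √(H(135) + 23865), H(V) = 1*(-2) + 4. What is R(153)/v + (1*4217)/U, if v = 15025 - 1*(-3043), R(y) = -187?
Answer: -187/18068 + 4217*√23867/23867 ≈ 27.286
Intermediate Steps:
v = 18068 (v = 15025 + 3043 = 18068)
H(V) = 2 (H(V) = -2 + 4 = 2)
U = √23867 (U = √(2 + 23865) = √23867 ≈ 154.49)
R(153)/v + (1*4217)/U = -187/18068 + (1*4217)/(√23867) = -187*1/18068 + 4217*(√23867/23867) = -187/18068 + 4217*√23867/23867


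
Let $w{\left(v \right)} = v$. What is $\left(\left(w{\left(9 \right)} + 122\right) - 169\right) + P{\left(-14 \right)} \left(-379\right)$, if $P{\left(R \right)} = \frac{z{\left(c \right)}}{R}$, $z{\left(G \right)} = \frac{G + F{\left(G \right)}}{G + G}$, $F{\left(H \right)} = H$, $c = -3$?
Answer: $- \frac{153}{14} \approx -10.929$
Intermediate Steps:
$z{\left(G \right)} = 1$ ($z{\left(G \right)} = \frac{G + G}{G + G} = \frac{2 G}{2 G} = 2 G \frac{1}{2 G} = 1$)
$P{\left(R \right)} = \frac{1}{R}$ ($P{\left(R \right)} = 1 \frac{1}{R} = \frac{1}{R}$)
$\left(\left(w{\left(9 \right)} + 122\right) - 169\right) + P{\left(-14 \right)} \left(-379\right) = \left(\left(9 + 122\right) - 169\right) + \frac{1}{-14} \left(-379\right) = \left(131 - 169\right) - - \frac{379}{14} = -38 + \frac{379}{14} = - \frac{153}{14}$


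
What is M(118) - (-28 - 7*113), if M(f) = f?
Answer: 937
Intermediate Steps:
M(118) - (-28 - 7*113) = 118 - (-28 - 7*113) = 118 - (-28 - 791) = 118 - 1*(-819) = 118 + 819 = 937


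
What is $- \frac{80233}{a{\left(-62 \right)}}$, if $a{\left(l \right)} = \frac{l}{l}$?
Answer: $-80233$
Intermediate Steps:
$a{\left(l \right)} = 1$
$- \frac{80233}{a{\left(-62 \right)}} = - \frac{80233}{1} = \left(-80233\right) 1 = -80233$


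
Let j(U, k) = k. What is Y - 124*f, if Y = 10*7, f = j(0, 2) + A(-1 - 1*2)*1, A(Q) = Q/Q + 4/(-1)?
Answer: 194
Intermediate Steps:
A(Q) = -3 (A(Q) = 1 + 4*(-1) = 1 - 4 = -3)
f = -1 (f = 2 - 3*1 = 2 - 3 = -1)
Y = 70
Y - 124*f = 70 - 124*(-1) = 70 + 124 = 194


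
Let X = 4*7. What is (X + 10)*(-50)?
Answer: -1900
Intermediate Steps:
X = 28
(X + 10)*(-50) = (28 + 10)*(-50) = 38*(-50) = -1900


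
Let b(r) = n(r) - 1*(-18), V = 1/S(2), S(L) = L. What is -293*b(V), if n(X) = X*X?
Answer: -21389/4 ≈ -5347.3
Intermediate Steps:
n(X) = X²
V = ½ (V = 1/2 = ½ ≈ 0.50000)
b(r) = 18 + r² (b(r) = r² - 1*(-18) = r² + 18 = 18 + r²)
-293*b(V) = -293*(18 + (½)²) = -293*(18 + ¼) = -293*73/4 = -21389/4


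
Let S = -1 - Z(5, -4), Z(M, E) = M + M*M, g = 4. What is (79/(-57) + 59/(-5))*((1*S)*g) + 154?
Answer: 509882/285 ≈ 1789.1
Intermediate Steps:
Z(M, E) = M + M**2
S = -31 (S = -1 - 5*(1 + 5) = -1 - 5*6 = -1 - 1*30 = -1 - 30 = -31)
(79/(-57) + 59/(-5))*((1*S)*g) + 154 = (79/(-57) + 59/(-5))*((1*(-31))*4) + 154 = (79*(-1/57) + 59*(-1/5))*(-31*4) + 154 = (-79/57 - 59/5)*(-124) + 154 = -3758/285*(-124) + 154 = 465992/285 + 154 = 509882/285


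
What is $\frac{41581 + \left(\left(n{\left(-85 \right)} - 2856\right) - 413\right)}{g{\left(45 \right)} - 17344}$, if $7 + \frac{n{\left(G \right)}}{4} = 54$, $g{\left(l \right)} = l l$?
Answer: $- \frac{38500}{15319} \approx -2.5132$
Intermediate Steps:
$g{\left(l \right)} = l^{2}$
$n{\left(G \right)} = 188$ ($n{\left(G \right)} = -28 + 4 \cdot 54 = -28 + 216 = 188$)
$\frac{41581 + \left(\left(n{\left(-85 \right)} - 2856\right) - 413\right)}{g{\left(45 \right)} - 17344} = \frac{41581 + \left(\left(188 - 2856\right) - 413\right)}{45^{2} - 17344} = \frac{41581 - 3081}{2025 - 17344} = \frac{41581 - 3081}{-15319} = 38500 \left(- \frac{1}{15319}\right) = - \frac{38500}{15319}$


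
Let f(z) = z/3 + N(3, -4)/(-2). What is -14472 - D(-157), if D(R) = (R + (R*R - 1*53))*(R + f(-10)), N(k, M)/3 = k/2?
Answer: 47506825/12 ≈ 3.9589e+6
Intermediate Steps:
N(k, M) = 3*k/2 (N(k, M) = 3*(k/2) = 3*k/2)
f(z) = -9/4 + z/3 (f(z) = z/3 + ((3/2)*3)/(-2) = z*(⅓) + (9/2)*(-½) = z/3 - 9/4 = -9/4 + z/3)
D(R) = (-67/12 + R)*(-53 + R + R²) (D(R) = (R + (R*R - 1*53))*(R + (-9/4 + (⅓)*(-10))) = (R + (R² - 53))*(R + (-9/4 - 10/3)) = (R + (-53 + R²))*(R - 67/12) = (-53 + R + R²)*(-67/12 + R) = (-67/12 + R)*(-53 + R + R²))
-14472 - D(-157) = -14472 - (3551/12 + (-157)³ - 703/12*(-157) - 55/12*(-157)²) = -14472 - (3551/12 - 3869893 + 110371/12 - 55/12*24649) = -14472 - (3551/12 - 3869893 + 110371/12 - 1355695/12) = -14472 - 1*(-47680489/12) = -14472 + 47680489/12 = 47506825/12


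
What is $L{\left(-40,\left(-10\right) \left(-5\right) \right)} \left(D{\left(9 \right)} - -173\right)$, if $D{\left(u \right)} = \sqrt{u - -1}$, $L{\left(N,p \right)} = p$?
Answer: $8650 + 50 \sqrt{10} \approx 8808.1$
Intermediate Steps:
$D{\left(u \right)} = \sqrt{1 + u}$ ($D{\left(u \right)} = \sqrt{u + 1} = \sqrt{1 + u}$)
$L{\left(-40,\left(-10\right) \left(-5\right) \right)} \left(D{\left(9 \right)} - -173\right) = \left(-10\right) \left(-5\right) \left(\sqrt{1 + 9} - -173\right) = 50 \left(\sqrt{10} + 173\right) = 50 \left(173 + \sqrt{10}\right) = 8650 + 50 \sqrt{10}$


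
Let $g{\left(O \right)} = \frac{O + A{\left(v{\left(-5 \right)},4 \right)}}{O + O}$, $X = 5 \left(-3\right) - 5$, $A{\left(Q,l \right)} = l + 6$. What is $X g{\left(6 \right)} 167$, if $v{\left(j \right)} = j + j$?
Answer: $- \frac{13360}{3} \approx -4453.3$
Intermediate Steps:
$v{\left(j \right)} = 2 j$
$A{\left(Q,l \right)} = 6 + l$
$X = -20$ ($X = -15 - 5 = -20$)
$g{\left(O \right)} = \frac{10 + O}{2 O}$ ($g{\left(O \right)} = \frac{O + \left(6 + 4\right)}{O + O} = \frac{O + 10}{2 O} = \left(10 + O\right) \frac{1}{2 O} = \frac{10 + O}{2 O}$)
$X g{\left(6 \right)} 167 = - 20 \frac{10 + 6}{2 \cdot 6} \cdot 167 = - 20 \cdot \frac{1}{2} \cdot \frac{1}{6} \cdot 16 \cdot 167 = \left(-20\right) \frac{4}{3} \cdot 167 = \left(- \frac{80}{3}\right) 167 = - \frac{13360}{3}$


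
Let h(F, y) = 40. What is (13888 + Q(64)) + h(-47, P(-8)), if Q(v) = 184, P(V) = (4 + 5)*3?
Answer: 14112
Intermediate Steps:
P(V) = 27 (P(V) = 9*3 = 27)
(13888 + Q(64)) + h(-47, P(-8)) = (13888 + 184) + 40 = 14072 + 40 = 14112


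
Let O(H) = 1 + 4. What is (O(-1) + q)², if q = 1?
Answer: 36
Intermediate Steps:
O(H) = 5
(O(-1) + q)² = (5 + 1)² = 6² = 36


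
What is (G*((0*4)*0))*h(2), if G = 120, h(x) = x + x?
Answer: 0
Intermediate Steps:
h(x) = 2*x
(G*((0*4)*0))*h(2) = (120*((0*4)*0))*(2*2) = (120*(0*0))*4 = (120*0)*4 = 0*4 = 0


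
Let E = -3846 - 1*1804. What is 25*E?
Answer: -141250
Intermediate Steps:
E = -5650 (E = -3846 - 1804 = -5650)
25*E = 25*(-5650) = -141250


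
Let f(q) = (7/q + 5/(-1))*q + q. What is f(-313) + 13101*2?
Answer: 27461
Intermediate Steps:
f(q) = q + q*(-5 + 7/q) (f(q) = (7/q + 5*(-1))*q + q = (7/q - 5)*q + q = (-5 + 7/q)*q + q = q*(-5 + 7/q) + q = q + q*(-5 + 7/q))
f(-313) + 13101*2 = (7 - 4*(-313)) + 13101*2 = (7 + 1252) + 26202 = 1259 + 26202 = 27461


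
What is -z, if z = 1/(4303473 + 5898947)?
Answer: -1/10202420 ≈ -9.8016e-8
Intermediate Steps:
z = 1/10202420 ≈ 9.8016e-8
-z = -1*1/10202420 = -1/10202420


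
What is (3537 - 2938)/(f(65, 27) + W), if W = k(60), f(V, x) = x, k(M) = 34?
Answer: 599/61 ≈ 9.8197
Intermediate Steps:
W = 34
(3537 - 2938)/(f(65, 27) + W) = (3537 - 2938)/(27 + 34) = 599/61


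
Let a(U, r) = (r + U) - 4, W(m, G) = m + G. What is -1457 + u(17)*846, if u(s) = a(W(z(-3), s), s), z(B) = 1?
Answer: 24769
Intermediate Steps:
W(m, G) = G + m
a(U, r) = -4 + U + r (a(U, r) = (U + r) - 4 = -4 + U + r)
u(s) = -3 + 2*s (u(s) = -4 + (s + 1) + s = -4 + (1 + s) + s = -3 + 2*s)
-1457 + u(17)*846 = -1457 + (-3 + 2*17)*846 = -1457 + (-3 + 34)*846 = -1457 + 31*846 = -1457 + 26226 = 24769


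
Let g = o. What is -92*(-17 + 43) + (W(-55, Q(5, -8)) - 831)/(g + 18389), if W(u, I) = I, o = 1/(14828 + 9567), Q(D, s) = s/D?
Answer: -1073070688429/448599656 ≈ -2392.0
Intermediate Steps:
o = 1/24395 ≈ 4.0992e-5
g = 1/24395 ≈ 4.0992e-5
-92*(-17 + 43) + (W(-55, Q(5, -8)) - 831)/(g + 18389) = -92*(-17 + 43) + (-8/5 - 831)/(1/24395 + 18389) = -92*26 + (-8*⅕ - 831)/(448599656/24395) = -2392 + (-8/5 - 831)*(24395/448599656) = -2392 - 4163/5*24395/448599656 = -2392 - 20311277/448599656 = -1073070688429/448599656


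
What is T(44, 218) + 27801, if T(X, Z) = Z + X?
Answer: 28063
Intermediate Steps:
T(X, Z) = X + Z
T(44, 218) + 27801 = (44 + 218) + 27801 = 262 + 27801 = 28063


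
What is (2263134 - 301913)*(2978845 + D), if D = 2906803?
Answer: 11543056456208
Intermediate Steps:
(2263134 - 301913)*(2978845 + D) = (2263134 - 301913)*(2978845 + 2906803) = 1961221*5885648 = 11543056456208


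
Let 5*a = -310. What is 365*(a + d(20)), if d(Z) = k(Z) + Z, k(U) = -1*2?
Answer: -16060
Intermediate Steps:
a = -62 (a = (⅕)*(-310) = -62)
k(U) = -2
d(Z) = -2 + Z
365*(a + d(20)) = 365*(-62 + (-2 + 20)) = 365*(-62 + 18) = 365*(-44) = -16060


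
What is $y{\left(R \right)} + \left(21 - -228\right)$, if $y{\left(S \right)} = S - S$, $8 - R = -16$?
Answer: $249$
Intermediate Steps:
$R = 24$ ($R = 8 - -16 = 8 + 16 = 24$)
$y{\left(S \right)} = 0$
$y{\left(R \right)} + \left(21 - -228\right) = 0 + \left(21 - -228\right) = 0 + \left(21 + 228\right) = 0 + 249 = 249$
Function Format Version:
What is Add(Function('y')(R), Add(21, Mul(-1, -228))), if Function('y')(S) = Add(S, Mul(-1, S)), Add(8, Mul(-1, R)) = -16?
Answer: 249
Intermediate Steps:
R = 24 (R = Add(8, Mul(-1, -16)) = Add(8, 16) = 24)
Function('y')(S) = 0
Add(Function('y')(R), Add(21, Mul(-1, -228))) = Add(0, Add(21, Mul(-1, -228))) = Add(0, Add(21, 228)) = Add(0, 249) = 249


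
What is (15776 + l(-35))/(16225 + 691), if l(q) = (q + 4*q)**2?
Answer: 46401/16916 ≈ 2.7430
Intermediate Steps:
l(q) = 25*q**2 (l(q) = (5*q)**2 = 25*q**2)
(15776 + l(-35))/(16225 + 691) = (15776 + 25*(-35)**2)/(16225 + 691) = (15776 + 25*1225)/16916 = (15776 + 30625)*(1/16916) = 46401*(1/16916) = 46401/16916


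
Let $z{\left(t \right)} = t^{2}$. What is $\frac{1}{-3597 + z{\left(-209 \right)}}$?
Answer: $\frac{1}{40084} \approx 2.4948 \cdot 10^{-5}$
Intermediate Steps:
$\frac{1}{-3597 + z{\left(-209 \right)}} = \frac{1}{-3597 + \left(-209\right)^{2}} = \frac{1}{-3597 + 43681} = \frac{1}{40084}$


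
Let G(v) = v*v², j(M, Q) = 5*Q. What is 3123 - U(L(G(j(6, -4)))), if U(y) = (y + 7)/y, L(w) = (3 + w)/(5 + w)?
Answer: 24910669/7997 ≈ 3115.0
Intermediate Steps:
G(v) = v³
L(w) = (3 + w)/(5 + w)
U(y) = (7 + y)/y
3123 - U(L(G(j(6, -4)))) = 3123 - (7 + (3 + (5*(-4))³)/(5 + (5*(-4))³))/((3 + (5*(-4))³)/(5 + (5*(-4))³)) = 3123 - (7 + (3 + (-20)³)/(5 + (-20)³))/((3 + (-20)³)/(5 + (-20)³)) = 3123 - (7 + (3 - 8000)/(5 - 8000))/((3 - 8000)/(5 - 8000)) = 3123 - (7 - 7997/(-7995))/(-7997/(-7995)) = 3123 - (7 - 1/7995*(-7997))/((-1/7995*(-7997))) = 3123 - (7 + 7997/7995)/7997/7995 = 3123 - 7995*63962/(7997*7995) = 3123 - 1*63962/7997 = 3123 - 63962/7997 = 24910669/7997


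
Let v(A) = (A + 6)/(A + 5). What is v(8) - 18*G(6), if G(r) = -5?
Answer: 1184/13 ≈ 91.077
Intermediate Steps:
v(A) = (6 + A)/(5 + A)
v(8) - 18*G(6) = (6 + 8)/(5 + 8) - 18*(-5) = 14/13 + 90 = 1184/13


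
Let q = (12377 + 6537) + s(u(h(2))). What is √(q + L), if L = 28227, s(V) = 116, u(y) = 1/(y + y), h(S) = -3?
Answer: √47257 ≈ 217.39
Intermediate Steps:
u(y) = 1/(2*y)
q = 19030 (q = (12377 + 6537) + 116 = 18914 + 116 = 19030)
√(q + L) = √(19030 + 28227) = √47257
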